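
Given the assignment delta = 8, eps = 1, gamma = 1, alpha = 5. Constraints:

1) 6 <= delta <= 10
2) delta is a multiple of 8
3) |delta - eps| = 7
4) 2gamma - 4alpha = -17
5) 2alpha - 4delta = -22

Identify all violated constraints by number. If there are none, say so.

1) delta = 8 lies in [6, 10] — OK.
2) 8 / 8 = 1, so 8 divides 8 — OK.
3) |8 - 1| = 7 — OK.
4) 2gamma - 4alpha = 2(1) - 4(5) = -18, not -17 — violated.
5) 2alpha - 4delta = 2(5) - 4(8) = -22 — OK.

Violated: 4.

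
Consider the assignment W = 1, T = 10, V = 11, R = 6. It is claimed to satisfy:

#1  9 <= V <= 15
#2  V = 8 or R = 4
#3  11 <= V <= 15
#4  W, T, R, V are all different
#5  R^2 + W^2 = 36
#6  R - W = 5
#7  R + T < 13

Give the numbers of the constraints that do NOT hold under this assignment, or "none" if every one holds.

#1 V = 11 lies in [9, 15] — holds.
#2 V = 11 ≠ 8 and R = 6 ≠ 4; both disjuncts false — fails.
#3 V = 11 lies in [11, 15] — holds.
#4 values 1, 10, 6, 11 are pairwise distinct — holds.
#5 R^2 + W^2 = 6^2 + 1^2 = 36 + 1 = 37, not 36 — fails.
#6 R - W = 6 - 1 = 5 — holds.
#7 R + T = 6 + 10 = 16; 16 ≥ 13, bound 13 not met — fails.

The assignment fails constraints 2, 5, and 7.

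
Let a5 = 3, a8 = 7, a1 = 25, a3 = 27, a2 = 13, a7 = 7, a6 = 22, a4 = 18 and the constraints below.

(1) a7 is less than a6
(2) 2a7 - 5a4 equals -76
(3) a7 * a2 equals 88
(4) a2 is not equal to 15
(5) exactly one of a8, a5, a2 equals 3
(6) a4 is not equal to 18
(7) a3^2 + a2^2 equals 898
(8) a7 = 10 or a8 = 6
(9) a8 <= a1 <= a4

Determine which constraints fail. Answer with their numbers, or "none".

(1) a7 = 7, a6 = 22; 7 < 22 — OK.
(2) 2a7 - 5a4 = 2(7) - 5(18) = -76 — OK.
(3) a7 * a2 = 7 * 13 = 91, not 88 — violated.
(4) a2 = 13, and 13 ≠ 15 — OK.
(5) a8=7, a5=3, a2=13; 1 of them equals 3 — OK.
(6) a4 = 18, but 18 is required to differ — violated.
(7) a3^2 + a2^2 = 27^2 + 13^2 = 729 + 169 = 898 — OK.
(8) a7 = 7 ≠ 10 and a8 = 7 ≠ 6; both disjuncts false — violated.
(9) values 7, 25, 18; a1 = 25 is not <= a4 = 18 — violated.

No — constraints 3, 6, 8, 9 are not satisfied.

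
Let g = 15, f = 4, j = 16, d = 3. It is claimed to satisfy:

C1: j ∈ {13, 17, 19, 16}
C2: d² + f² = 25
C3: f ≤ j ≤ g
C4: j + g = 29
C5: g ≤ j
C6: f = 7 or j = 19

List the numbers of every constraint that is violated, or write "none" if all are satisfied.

C1: j = 16 is in {13, 17, 19, 16} — holds.
C2: d² + f² = 3² + 4² = 9 + 16 = 25 — holds.
C3: values 4, 16, 15; j = 16 is not ≤ g = 15 — does not hold.
C4: j + g = 16 + 15 = 31, not 29 — does not hold.
C5: g = 15, j = 16; 15 ≤ 16 — holds.
C6: f = 4 ≠ 7 and j = 16 ≠ 19; both disjuncts false — does not hold.

The assignment fails constraints 3, 4, and 6.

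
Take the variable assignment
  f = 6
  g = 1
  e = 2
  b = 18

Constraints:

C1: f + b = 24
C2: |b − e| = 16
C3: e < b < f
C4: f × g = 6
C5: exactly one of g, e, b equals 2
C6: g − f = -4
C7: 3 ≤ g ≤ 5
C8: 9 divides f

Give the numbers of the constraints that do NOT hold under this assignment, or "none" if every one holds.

No — constraints 3, 6, 7, 8 are not satisfied.

C1: f + b = 6 + 18 = 24  holds
C2: |18 − 2| = 16  holds
C3: values 2, 18, 6; b = 18 is not < f = 6  fails
C4: f × g = 6 × 1 = 6  holds
C5: g=1, e=2, b=18; 1 of them equals 2  holds
C6: g − f = 1 − 6 = -5, not -4  fails
C7: g = 1 is outside [3, 5]  fails
C8: 6 = 9×0 + 6, so 9 does not divide 6  fails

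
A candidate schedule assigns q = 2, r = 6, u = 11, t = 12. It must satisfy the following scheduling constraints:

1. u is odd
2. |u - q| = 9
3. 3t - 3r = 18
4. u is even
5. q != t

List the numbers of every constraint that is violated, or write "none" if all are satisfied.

Violated: 4.

1. u = 11 is odd  holds
2. |11 - 2| = 9  holds
3. 3t - 3r = 3(12) - 3(6) = 18  holds
4. u = 11 is odd  fails
5. q = 2, t = 12; distinct  holds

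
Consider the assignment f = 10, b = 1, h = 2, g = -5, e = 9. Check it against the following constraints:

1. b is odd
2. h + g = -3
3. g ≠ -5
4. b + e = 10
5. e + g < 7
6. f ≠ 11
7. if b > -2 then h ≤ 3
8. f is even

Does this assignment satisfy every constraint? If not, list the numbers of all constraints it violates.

The assignment fails constraint 3.

1. b = 1 is odd  OK
2. h + g = 2 + (-5) = -3  OK
3. g = -5, but -5 is required to differ  FAIL
4. b + e = 1 + 9 = 10  OK
5. e + g = 9 + (-5) = 4; 4 < 7  OK
6. f = 10, and 10 ≠ 11  OK
7. b = 1 > -2, so we need h ≤ 3; h = 2 ≤ 3  OK
8. f = 10 is even  OK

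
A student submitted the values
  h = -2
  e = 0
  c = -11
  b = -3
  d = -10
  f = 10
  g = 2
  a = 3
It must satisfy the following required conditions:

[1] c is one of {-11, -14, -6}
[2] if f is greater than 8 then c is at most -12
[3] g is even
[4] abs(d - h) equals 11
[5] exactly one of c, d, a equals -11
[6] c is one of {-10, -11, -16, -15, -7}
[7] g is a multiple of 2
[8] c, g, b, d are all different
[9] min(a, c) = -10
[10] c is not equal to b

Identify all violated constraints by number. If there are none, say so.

[1] c = -11 is in {-11, -14, -6}  yes
[2] f = 10 > 8, so we need c ≤ -12; but c = -11 > -12  no
[3] g = 2 is even  yes
[4] abs(-10 - (-2)) = 8, not 11  no
[5] c=-11, d=-10, a=3; 1 of them equals -11  yes
[6] c = -11 is in {-10, -11, -16, -15, -7}  yes
[7] 2 / 2 = 1, so 2 divides 2  yes
[8] values -11, 2, -3, -10 are pairwise distinct  yes
[9] min(3, -11) = -11, not -10  no
[10] c = -11, b = -3; distinct  yes

The assignment fails constraints 2, 4, and 9.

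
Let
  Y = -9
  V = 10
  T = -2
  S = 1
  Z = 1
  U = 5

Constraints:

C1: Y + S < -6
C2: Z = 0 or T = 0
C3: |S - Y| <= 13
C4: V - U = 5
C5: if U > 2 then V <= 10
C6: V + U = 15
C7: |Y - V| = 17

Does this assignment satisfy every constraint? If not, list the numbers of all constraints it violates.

C1: Y + S = -9 + 1 = -8; -8 < -6  ✓
C2: Z = 1 ≠ 0 and T = -2 ≠ 0; both disjuncts false  ✗
C3: |1 - (-9)| = 10; 10 ≤ 13  ✓
C4: V - U = 10 - 5 = 5  ✓
C5: U = 5 > 2, so we need V ≤ 10; V = 10 ≤ 10  ✓
C6: V + U = 10 + 5 = 15  ✓
C7: |-9 - 10| = 19, not 17  ✗

The assignment fails constraints 2 and 7.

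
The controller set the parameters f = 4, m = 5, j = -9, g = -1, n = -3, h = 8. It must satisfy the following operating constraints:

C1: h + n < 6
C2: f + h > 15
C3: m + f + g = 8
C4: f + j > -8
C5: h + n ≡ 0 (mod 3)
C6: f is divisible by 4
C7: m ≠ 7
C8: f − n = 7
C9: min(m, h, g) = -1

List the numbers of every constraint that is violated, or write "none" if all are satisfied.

C1: h + n = 8 + (-3) = 5; 5 < 6 — holds.
C2: f + h = 4 + 8 = 12; 12 ≤ 15, bound 15 not met — does not hold.
C3: m + f + g = 5 + 4 + (-1) = 8 — holds.
C4: f + j = 4 + (-9) = -5; -5 > -8 — holds.
C5: h + n = 5; 5 mod 3 = 2, not 0 — does not hold.
C6: 4 / 4 = 1, so 4 divides 4 — holds.
C7: m = 5, and 5 ≠ 7 — holds.
C8: f − n = 4 − (-3) = 7 — holds.
C9: min(5, 8, -1) = -1 — holds.

Constraints 2, 5 do not hold.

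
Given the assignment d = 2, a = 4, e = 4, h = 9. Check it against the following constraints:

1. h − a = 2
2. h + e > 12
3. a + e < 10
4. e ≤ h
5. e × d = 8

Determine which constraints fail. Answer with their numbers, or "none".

Constraint 1 is violated.

1. h − a = 9 − 4 = 5, not 2 — violated.
2. h + e = 9 + 4 = 13; 13 > 12 — OK.
3. a + e = 4 + 4 = 8; 8 < 10 — OK.
4. e = 4, h = 9; 4 ≤ 9 — OK.
5. e × d = 4 × 2 = 8 — OK.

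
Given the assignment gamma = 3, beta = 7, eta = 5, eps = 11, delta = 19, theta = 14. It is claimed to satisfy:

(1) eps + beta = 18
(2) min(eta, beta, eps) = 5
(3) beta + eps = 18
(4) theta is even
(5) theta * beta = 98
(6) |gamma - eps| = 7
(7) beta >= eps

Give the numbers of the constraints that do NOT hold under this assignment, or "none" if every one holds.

Constraints 6 and 7 do not hold.

(1) eps + beta = 11 + 7 = 18  yes
(2) min(5, 7, 11) = 5  yes
(3) beta + eps = 7 + 11 = 18  yes
(4) theta = 14 is even  yes
(5) theta * beta = 14 * 7 = 98  yes
(6) |3 - 11| = 8, not 7  no
(7) beta = 7, eps = 11; 7 < 11 (want ≥)  no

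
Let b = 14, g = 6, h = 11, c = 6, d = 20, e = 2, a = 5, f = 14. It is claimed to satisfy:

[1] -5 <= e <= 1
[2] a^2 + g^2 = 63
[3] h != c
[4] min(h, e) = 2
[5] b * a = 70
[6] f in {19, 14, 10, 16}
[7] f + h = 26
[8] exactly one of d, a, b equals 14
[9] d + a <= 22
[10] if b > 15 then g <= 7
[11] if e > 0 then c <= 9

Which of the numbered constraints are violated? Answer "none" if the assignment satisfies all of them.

[1] e = 2 is outside [-5, 1]  fails
[2] a^2 + g^2 = 5^2 + 6^2 = 25 + 36 = 61, not 63  fails
[3] h = 11, c = 6; distinct  holds
[4] min(11, 2) = 2  holds
[5] b * a = 14 * 5 = 70  holds
[6] f = 14 is in {19, 14, 10, 16}  holds
[7] f + h = 14 + 11 = 25, not 26  fails
[8] d=20, a=5, b=14; 1 of them equals 14  holds
[9] d + a = 20 + 5 = 25; 25 > 22, bound 22 not met  fails
[10] b = 14, not > 15; antecedent false, conditional vacuously true  holds
[11] e = 2 > 0, so we need c ≤ 9; c = 6 ≤ 9  holds

Constraints 1, 2, 7, 9 do not hold.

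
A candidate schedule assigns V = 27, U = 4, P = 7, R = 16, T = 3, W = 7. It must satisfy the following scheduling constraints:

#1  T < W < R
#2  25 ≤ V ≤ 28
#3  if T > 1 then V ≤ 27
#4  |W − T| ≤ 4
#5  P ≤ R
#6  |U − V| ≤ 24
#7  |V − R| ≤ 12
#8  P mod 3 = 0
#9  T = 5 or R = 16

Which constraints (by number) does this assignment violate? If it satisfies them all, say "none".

#1 values 3 < 7 < 16  OK
#2 V = 27 lies in [25, 28]  OK
#3 T = 3 > 1, so we need V ≤ 27; V = 27 ≤ 27  OK
#4 |7 − 3| = 4; 4 ≤ 4  OK
#5 P = 7, R = 16; 7 ≤ 16  OK
#6 |4 − 27| = 23; 23 ≤ 24  OK
#7 |27 − 16| = 11; 11 ≤ 12  OK
#8 7 mod 3 = 1, not 0  FAIL
#9 T = 3 ≠ 5, but R = 16 = 16 (second disjunct)  OK

Violated: 8.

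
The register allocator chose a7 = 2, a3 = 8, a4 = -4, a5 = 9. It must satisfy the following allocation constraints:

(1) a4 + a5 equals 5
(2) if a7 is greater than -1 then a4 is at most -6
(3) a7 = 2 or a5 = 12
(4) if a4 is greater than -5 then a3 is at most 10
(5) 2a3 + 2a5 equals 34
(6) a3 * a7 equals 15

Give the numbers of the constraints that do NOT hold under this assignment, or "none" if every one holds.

No — constraints 2 and 6 are not satisfied.

(1) a4 + a5 = -4 + 9 = 5  ✓
(2) a7 = 2 > -1, so we need a4 ≤ -6; but a4 = -4 > -6  ✗
(3) a7 = 2 = 2 (first disjunct)  ✓
(4) a4 = -4 > -5, so we need a3 ≤ 10; a3 = 8 ≤ 10  ✓
(5) 2a3 + 2a5 = 2(8) + 2(9) = 34  ✓
(6) a3 * a7 = 8 * 2 = 16, not 15  ✗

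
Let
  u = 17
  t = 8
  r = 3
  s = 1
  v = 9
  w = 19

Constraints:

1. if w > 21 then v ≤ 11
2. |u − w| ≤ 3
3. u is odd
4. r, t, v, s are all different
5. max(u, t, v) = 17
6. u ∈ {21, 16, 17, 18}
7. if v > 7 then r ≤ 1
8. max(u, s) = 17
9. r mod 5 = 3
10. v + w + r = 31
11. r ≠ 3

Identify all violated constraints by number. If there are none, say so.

Constraints 7, 11 are violated.

1. w = 19, not > 21; antecedent false, conditional vacuously true  holds
2. |17 − 19| = 2; 2 ≤ 3  holds
3. u = 17 is odd  holds
4. values 3, 8, 9, 1 are pairwise distinct  holds
5. max(17, 8, 9) = 17  holds
6. u = 17 is in {21, 16, 17, 18}  holds
7. v = 9 > 7, so we need r ≤ 1; but r = 3 > 1  fails
8. max(17, 1) = 17  holds
9. 3 mod 5 = 3  holds
10. v + w + r = 9 + 19 + 3 = 31  holds
11. r = 3, but 3 is required to differ  fails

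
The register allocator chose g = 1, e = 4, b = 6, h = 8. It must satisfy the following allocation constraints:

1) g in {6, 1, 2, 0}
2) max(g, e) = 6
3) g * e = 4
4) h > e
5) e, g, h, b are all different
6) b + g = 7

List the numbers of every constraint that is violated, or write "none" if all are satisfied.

Violated: 2.

1) g = 1 is in {6, 1, 2, 0} — holds.
2) max(1, 4) = 4, not 6 — does not hold.
3) g * e = 1 * 4 = 4 — holds.
4) h = 8, e = 4; 8 > 4 — holds.
5) values 4, 1, 8, 6 are pairwise distinct — holds.
6) b + g = 6 + 1 = 7 — holds.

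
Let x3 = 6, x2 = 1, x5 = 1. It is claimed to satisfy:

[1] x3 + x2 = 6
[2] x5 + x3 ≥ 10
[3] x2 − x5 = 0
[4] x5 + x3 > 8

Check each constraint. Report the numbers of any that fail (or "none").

No — constraints 1, 2, and 4 are not satisfied.

[1] x3 + x2 = 6 + 1 = 7, not 6  ✘
[2] x5 + x3 = 1 + 6 = 7; 7 < 10, bound 10 not met  ✘
[3] x2 − x5 = 1 − 1 = 0  ✔
[4] x5 + x3 = 1 + 6 = 7; 7 ≤ 8, bound 8 not met  ✘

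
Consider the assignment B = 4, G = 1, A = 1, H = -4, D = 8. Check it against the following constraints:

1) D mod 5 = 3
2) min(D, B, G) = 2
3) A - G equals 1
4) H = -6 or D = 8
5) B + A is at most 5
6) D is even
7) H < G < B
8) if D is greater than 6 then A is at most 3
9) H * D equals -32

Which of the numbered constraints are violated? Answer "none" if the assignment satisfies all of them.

Constraints 2, 3 do not hold.

1) 8 mod 5 = 3 — satisfied.
2) min(8, 4, 1) = 1, not 2 — violated.
3) A - G = 1 - 1 = 0, not 1 — violated.
4) H = -4 ≠ -6, but D = 8 = 8 (second disjunct) — satisfied.
5) B + A = 4 + 1 = 5; 5 ≤ 5 — satisfied.
6) D = 8 is even — satisfied.
7) values -4 < 1 < 4 — satisfied.
8) D = 8 > 6, so we need A ≤ 3; A = 1 ≤ 3 — satisfied.
9) H * D = -4 * 8 = -32 — satisfied.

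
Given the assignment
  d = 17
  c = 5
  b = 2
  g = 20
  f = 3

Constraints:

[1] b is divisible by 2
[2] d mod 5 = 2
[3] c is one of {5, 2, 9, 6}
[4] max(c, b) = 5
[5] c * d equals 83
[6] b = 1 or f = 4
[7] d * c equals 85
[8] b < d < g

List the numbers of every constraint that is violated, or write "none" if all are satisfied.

Violated: 5 and 6.

[1] 2 / 2 = 1, so 2 divides 2 — OK.
[2] 17 mod 5 = 2 — OK.
[3] c = 5 is in {5, 2, 9, 6} — OK.
[4] max(5, 2) = 5 — OK.
[5] c * d = 5 * 17 = 85, not 83 — violated.
[6] b = 2 ≠ 1 and f = 3 ≠ 4; both disjuncts false — violated.
[7] d * c = 17 * 5 = 85 — OK.
[8] values 2 < 17 < 20 — OK.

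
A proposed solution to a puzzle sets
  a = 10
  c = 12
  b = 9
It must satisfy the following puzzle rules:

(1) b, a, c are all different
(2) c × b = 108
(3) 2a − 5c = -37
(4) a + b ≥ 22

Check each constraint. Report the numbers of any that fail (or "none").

(1) values 9, 10, 12 are pairwise distinct — holds.
(2) c × b = 12 × 9 = 108 — holds.
(3) 2a − 5c = 2(10) − 5(12) = -40, not -37 — does not hold.
(4) a + b = 10 + 9 = 19; 19 < 22, bound 22 not met — does not hold.

Constraints 3, 4 are violated.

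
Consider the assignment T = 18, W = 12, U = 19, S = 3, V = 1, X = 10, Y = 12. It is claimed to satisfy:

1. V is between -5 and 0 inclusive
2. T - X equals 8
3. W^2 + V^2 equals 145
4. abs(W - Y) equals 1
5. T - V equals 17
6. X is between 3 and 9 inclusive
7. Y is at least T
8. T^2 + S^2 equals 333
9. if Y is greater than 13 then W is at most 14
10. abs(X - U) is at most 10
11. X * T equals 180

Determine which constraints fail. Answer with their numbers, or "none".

1. V = 1 is outside [-5, 0] — fails.
2. T - X = 18 - 10 = 8 — holds.
3. W^2 + V^2 = 12^2 + 1^2 = 144 + 1 = 145 — holds.
4. abs(12 - 12) = 0, not 1 — fails.
5. T - V = 18 - 1 = 17 — holds.
6. X = 10 is outside [3, 9] — fails.
7. Y = 12, T = 18; 12 < 18 (want ≥) — fails.
8. T^2 + S^2 = 18^2 + 3^2 = 324 + 9 = 333 — holds.
9. Y = 12, not > 13; antecedent false, conditional vacuously true — holds.
10. abs(10 - 19) = 9; 9 ≤ 10 — holds.
11. X * T = 10 * 18 = 180 — holds.

Constraints 1, 4, 6, 7 are violated.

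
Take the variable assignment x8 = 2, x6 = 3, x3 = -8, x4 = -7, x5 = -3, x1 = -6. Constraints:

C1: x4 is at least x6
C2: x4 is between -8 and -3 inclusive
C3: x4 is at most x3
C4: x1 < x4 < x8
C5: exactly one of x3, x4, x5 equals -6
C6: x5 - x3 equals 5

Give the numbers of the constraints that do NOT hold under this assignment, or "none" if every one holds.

No — constraints 1, 3, 4, and 5 are not satisfied.

C1: x4 = -7, x6 = 3; -7 < 3 (want ≥) — violated.
C2: x4 = -7 lies in [-8, -3] — satisfied.
C3: x4 = -7, x3 = -8; -7 > -8 (want ≤) — violated.
C4: values -6, -7, 2; x1 = -6 is not < x4 = -7 — violated.
C5: x3=-8, x4=-7, x5=-3; 0 of them equal -6, not exactly one — violated.
C6: x5 - x3 = -3 - (-8) = 5 — satisfied.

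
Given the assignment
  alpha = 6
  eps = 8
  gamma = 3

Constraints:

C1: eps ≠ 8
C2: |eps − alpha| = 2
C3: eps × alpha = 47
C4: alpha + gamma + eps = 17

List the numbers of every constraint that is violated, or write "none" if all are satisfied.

Constraints 1 and 3 do not hold.

C1: eps = 8, but 8 is required to differ  fails
C2: |8 − 6| = 2  holds
C3: eps × alpha = 8 × 6 = 48, not 47  fails
C4: alpha + gamma + eps = 6 + 3 + 8 = 17  holds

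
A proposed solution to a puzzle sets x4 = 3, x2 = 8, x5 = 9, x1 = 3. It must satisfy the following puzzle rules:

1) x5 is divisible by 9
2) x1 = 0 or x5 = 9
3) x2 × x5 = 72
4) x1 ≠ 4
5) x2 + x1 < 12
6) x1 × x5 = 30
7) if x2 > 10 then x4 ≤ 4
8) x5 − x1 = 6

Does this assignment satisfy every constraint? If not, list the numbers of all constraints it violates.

Constraint 6 does not hold.

1) 9 / 9 = 1, so 9 divides 9 — holds.
2) x1 = 3 ≠ 0, but x5 = 9 = 9 (second disjunct) — holds.
3) x2 × x5 = 8 × 9 = 72 — holds.
4) x1 = 3, and 3 ≠ 4 — holds.
5) x2 + x1 = 8 + 3 = 11; 11 < 12 — holds.
6) x1 × x5 = 3 × 9 = 27, not 30 — fails.
7) x2 = 8, not > 10; antecedent false, conditional vacuously true — holds.
8) x5 − x1 = 9 − 3 = 6 — holds.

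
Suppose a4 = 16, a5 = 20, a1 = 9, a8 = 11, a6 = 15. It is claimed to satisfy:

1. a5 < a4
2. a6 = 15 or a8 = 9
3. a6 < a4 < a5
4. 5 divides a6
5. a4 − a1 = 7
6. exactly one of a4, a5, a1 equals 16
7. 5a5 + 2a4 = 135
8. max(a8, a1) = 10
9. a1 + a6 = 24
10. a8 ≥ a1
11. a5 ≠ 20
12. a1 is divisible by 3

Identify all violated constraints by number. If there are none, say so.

1. a5 = 20, a4 = 16; 20 ≥ 16 (want <)  FAIL
2. a6 = 15 = 15 (first disjunct)  OK
3. values 15 < 16 < 20  OK
4. 15 / 5 = 3, so 5 divides 15  OK
5. a4 − a1 = 16 − 9 = 7  OK
6. a4=16, a5=20, a1=9; 1 of them equals 16  OK
7. 5a5 + 2a4 = 5(20) + 2(16) = 132, not 135  FAIL
8. max(11, 9) = 11, not 10  FAIL
9. a1 + a6 = 9 + 15 = 24  OK
10. a8 = 11, a1 = 9; 11 ≥ 9  OK
11. a5 = 20, but 20 is required to differ  FAIL
12. 9 / 3 = 3, so 3 divides 9  OK

The assignment fails constraints 1, 7, 8, and 11.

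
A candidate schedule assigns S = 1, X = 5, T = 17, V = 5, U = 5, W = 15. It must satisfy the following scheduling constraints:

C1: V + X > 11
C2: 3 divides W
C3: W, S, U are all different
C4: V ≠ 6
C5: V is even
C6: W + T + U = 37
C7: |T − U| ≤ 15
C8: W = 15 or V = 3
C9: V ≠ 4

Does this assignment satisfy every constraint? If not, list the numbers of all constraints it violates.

C1: V + X = 5 + 5 = 10; 10 ≤ 11, bound 11 not met  ✗
C2: 15 / 3 = 5, so 3 divides 15  ✓
C3: values 15, 1, 5 are pairwise distinct  ✓
C4: V = 5, and 5 ≠ 6  ✓
C5: V = 5 is odd  ✗
C6: W + T + U = 15 + 17 + 5 = 37  ✓
C7: |17 − 5| = 12; 12 ≤ 15  ✓
C8: W = 15 = 15 (first disjunct)  ✓
C9: V = 5, and 5 ≠ 4  ✓

Violated: 1 and 5.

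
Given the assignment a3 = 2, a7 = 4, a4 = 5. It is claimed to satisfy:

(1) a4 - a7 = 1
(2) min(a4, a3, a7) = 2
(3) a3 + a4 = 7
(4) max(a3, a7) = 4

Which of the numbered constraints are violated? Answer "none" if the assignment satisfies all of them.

(1) a4 - a7 = 5 - 4 = 1 — satisfied.
(2) min(5, 2, 4) = 2 — satisfied.
(3) a3 + a4 = 2 + 5 = 7 — satisfied.
(4) max(2, 4) = 4 — satisfied.

None — every constraint holds.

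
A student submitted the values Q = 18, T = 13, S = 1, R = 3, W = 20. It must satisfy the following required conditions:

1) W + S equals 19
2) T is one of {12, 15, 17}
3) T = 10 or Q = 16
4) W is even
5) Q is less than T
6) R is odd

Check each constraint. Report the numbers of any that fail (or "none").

1) W + S = 20 + 1 = 21, not 19 — violated.
2) T = 13 is not in {12, 15, 17} — violated.
3) T = 13 ≠ 10 and Q = 18 ≠ 16; both disjuncts false — violated.
4) W = 20 is even — OK.
5) Q = 18, T = 13; 18 ≥ 13 (want <) — violated.
6) R = 3 is odd — OK.

Constraints 1, 2, 3, and 5 do not hold.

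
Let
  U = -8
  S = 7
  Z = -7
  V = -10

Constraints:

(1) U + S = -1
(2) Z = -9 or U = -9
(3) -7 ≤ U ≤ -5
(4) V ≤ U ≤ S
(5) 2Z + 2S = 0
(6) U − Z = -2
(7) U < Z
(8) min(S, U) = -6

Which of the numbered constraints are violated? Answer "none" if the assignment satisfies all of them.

No — constraints 2, 3, 6, and 8 are not satisfied.

(1) U + S = -8 + 7 = -1  yes
(2) Z = -7 ≠ -9 and U = -8 ≠ -9; both disjuncts false  no
(3) U = -8 is outside [-7, -5]  no
(4) values -10 ≤ -8 ≤ 7  yes
(5) 2Z + 2S = 2(-7) + 2(7) = 0  yes
(6) U − Z = -8 − (-7) = -1, not -2  no
(7) U = -8, Z = -7; -8 < -7  yes
(8) min(7, -8) = -8, not -6  no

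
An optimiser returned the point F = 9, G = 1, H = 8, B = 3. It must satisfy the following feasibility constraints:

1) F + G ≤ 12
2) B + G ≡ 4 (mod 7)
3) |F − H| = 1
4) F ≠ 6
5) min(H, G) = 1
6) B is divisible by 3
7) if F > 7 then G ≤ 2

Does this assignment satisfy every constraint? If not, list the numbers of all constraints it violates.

1) F + G = 9 + 1 = 10; 10 ≤ 12 — OK.
2) B + G = 4; 4 mod 7 = 4 — OK.
3) |9 − 8| = 1 — OK.
4) F = 9, and 9 ≠ 6 — OK.
5) min(8, 1) = 1 — OK.
6) 3 / 3 = 1, so 3 divides 3 — OK.
7) F = 9 > 7, so we need G ≤ 2; G = 1 ≤ 2 — OK.

None — every constraint holds.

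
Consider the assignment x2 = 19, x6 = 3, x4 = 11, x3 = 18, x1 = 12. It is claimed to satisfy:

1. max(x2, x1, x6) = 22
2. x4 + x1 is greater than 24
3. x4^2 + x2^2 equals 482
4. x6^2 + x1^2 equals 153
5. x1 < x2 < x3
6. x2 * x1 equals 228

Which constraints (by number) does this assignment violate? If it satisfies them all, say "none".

Constraints 1, 2, 5 are violated.

1. max(19, 12, 3) = 19, not 22 — violated.
2. x4 + x1 = 11 + 12 = 23; 23 ≤ 24, bound 24 not met — violated.
3. x4^2 + x2^2 = 11^2 + 19^2 = 121 + 361 = 482 — satisfied.
4. x6^2 + x1^2 = 3^2 + 12^2 = 9 + 144 = 153 — satisfied.
5. values 12, 19, 18; x2 = 19 is not < x3 = 18 — violated.
6. x2 * x1 = 19 * 12 = 228 — satisfied.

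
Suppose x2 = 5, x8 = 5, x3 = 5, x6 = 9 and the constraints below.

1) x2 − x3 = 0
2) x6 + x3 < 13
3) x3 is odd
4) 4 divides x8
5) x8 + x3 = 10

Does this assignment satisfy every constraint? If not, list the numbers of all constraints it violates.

No — constraints 2, 4 are not satisfied.

1) x2 − x3 = 5 − 5 = 0 — holds.
2) x6 + x3 = 9 + 5 = 14; 14 ≥ 13, bound 13 not met — fails.
3) x3 = 5 is odd — holds.
4) 5 = 4×1 + 1, so 4 does not divide 5 — fails.
5) x8 + x3 = 5 + 5 = 10 — holds.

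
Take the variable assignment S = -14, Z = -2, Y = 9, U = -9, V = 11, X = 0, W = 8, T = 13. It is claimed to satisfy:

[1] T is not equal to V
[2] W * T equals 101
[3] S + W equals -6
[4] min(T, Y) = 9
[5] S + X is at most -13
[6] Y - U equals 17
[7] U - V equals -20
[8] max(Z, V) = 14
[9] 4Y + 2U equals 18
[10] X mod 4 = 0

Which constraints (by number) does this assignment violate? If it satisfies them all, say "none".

Constraints 2, 6, and 8 are violated.

[1] T = 13, V = 11; distinct — holds.
[2] W * T = 8 * 13 = 104, not 101 — fails.
[3] S + W = -14 + 8 = -6 — holds.
[4] min(13, 9) = 9 — holds.
[5] S + X = -14 + 0 = -14; -14 ≤ -13 — holds.
[6] Y - U = 9 - (-9) = 18, not 17 — fails.
[7] U - V = -9 - 11 = -20 — holds.
[8] max(-2, 11) = 11, not 14 — fails.
[9] 4Y + 2U = 4(9) + 2(-9) = 18 — holds.
[10] 0 mod 4 = 0 — holds.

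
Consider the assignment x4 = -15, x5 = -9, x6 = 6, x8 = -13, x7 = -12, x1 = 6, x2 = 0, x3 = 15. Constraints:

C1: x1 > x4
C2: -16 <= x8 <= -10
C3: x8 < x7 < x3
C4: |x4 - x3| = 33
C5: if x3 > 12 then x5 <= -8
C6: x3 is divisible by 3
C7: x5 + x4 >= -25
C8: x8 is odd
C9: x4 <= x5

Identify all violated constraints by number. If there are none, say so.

C1: x1 = 6, x4 = -15; 6 > -15 — holds.
C2: x8 = -13 lies in [-16, -10] — holds.
C3: values -13 < -12 < 15 — holds.
C4: |-15 - 15| = 30, not 33 — does not hold.
C5: x3 = 15 > 12, so we need x5 ≤ -8; x5 = -9 ≤ -8 — holds.
C6: 15 / 3 = 5, so 3 divides 15 — holds.
C7: x5 + x4 = -9 + (-15) = -24; -24 ≥ -25 — holds.
C8: x8 = -13 is odd — holds.
C9: x4 = -15, x5 = -9; -15 ≤ -9 — holds.

Constraint 4 is violated.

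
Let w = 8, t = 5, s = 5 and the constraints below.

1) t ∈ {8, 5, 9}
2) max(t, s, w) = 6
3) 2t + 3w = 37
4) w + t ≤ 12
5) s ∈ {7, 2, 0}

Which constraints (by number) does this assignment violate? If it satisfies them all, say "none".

1) t = 5 is in {8, 5, 9} — satisfied.
2) max(5, 5, 8) = 8, not 6 — violated.
3) 2t + 3w = 2(5) + 3(8) = 34, not 37 — violated.
4) w + t = 8 + 5 = 13; 13 > 12, bound 12 not met — violated.
5) s = 5 is not in {7, 2, 0} — violated.

Violated: 2, 3, 4, and 5.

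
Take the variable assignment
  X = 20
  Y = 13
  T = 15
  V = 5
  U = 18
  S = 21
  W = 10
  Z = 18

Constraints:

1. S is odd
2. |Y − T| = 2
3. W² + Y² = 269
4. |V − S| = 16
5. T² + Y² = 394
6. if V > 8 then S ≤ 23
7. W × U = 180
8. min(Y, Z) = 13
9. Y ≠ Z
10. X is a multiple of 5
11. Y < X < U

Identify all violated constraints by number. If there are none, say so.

The assignment fails constraint 11.

1. S = 21 is odd  ✓
2. |13 − 15| = 2  ✓
3. W² + Y² = 10² + 13² = 100 + 169 = 269  ✓
4. |5 − 21| = 16  ✓
5. T² + Y² = 15² + 13² = 225 + 169 = 394  ✓
6. V = 5, not > 8; antecedent false, conditional vacuously true  ✓
7. W × U = 10 × 18 = 180  ✓
8. min(13, 18) = 13  ✓
9. Y = 13, Z = 18; distinct  ✓
10. 20 / 5 = 4, so 5 divides 20  ✓
11. values 13, 20, 18; X = 20 is not < U = 18  ✗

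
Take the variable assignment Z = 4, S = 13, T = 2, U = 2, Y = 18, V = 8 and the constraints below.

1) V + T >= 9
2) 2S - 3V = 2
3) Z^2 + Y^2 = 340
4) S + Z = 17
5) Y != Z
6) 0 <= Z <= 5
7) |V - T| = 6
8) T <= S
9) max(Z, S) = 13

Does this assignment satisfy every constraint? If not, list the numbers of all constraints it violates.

1) V + T = 8 + 2 = 10; 10 ≥ 9  ✔
2) 2S - 3V = 2(13) - 3(8) = 2  ✔
3) Z^2 + Y^2 = 4^2 + 18^2 = 16 + 324 = 340  ✔
4) S + Z = 13 + 4 = 17  ✔
5) Y = 18, Z = 4; distinct  ✔
6) Z = 4 lies in [0, 5]  ✔
7) |8 - 2| = 6  ✔
8) T = 2, S = 13; 2 ≤ 13  ✔
9) max(4, 13) = 13  ✔

No violations.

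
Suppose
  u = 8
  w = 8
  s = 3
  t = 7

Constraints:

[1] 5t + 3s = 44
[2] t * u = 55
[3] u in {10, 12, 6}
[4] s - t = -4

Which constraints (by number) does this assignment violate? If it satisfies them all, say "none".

Constraints 2 and 3 do not hold.

[1] 5t + 3s = 5(7) + 3(3) = 44  OK
[2] t * u = 7 * 8 = 56, not 55  FAIL
[3] u = 8 is not in {10, 12, 6}  FAIL
[4] s - t = 3 - 7 = -4  OK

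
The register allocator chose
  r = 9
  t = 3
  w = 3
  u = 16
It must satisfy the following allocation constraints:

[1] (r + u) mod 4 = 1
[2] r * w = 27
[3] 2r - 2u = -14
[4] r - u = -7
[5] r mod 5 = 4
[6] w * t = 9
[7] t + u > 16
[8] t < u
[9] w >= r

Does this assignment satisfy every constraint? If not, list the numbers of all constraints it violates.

[1] r + u = 25; 25 mod 4 = 1 — holds.
[2] r * w = 9 * 3 = 27 — holds.
[3] 2r - 2u = 2(9) - 2(16) = -14 — holds.
[4] r - u = 9 - 16 = -7 — holds.
[5] 9 mod 5 = 4 — holds.
[6] w * t = 3 * 3 = 9 — holds.
[7] t + u = 3 + 16 = 19; 19 > 16 — holds.
[8] t = 3, u = 16; 3 < 16 — holds.
[9] w = 3, r = 9; 3 < 9 (want ≥) — fails.

The assignment fails constraint 9.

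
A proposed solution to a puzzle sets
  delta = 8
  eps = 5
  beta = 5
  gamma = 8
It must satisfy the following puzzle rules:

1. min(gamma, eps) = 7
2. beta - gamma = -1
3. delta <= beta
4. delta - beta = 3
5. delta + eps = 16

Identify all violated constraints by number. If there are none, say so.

Constraints 1, 2, 3, 5 are violated.

1. min(8, 5) = 5, not 7 — does not hold.
2. beta - gamma = 5 - 8 = -3, not -1 — does not hold.
3. delta = 8, beta = 5; 8 > 5 (want ≤) — does not hold.
4. delta - beta = 8 - 5 = 3 — holds.
5. delta + eps = 8 + 5 = 13, not 16 — does not hold.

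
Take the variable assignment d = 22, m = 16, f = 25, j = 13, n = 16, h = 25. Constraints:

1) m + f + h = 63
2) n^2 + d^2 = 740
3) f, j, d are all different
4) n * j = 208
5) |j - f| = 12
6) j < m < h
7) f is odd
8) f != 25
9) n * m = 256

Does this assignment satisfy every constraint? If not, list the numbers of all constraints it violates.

1) m + f + h = 16 + 25 + 25 = 66, not 63  ✗
2) n^2 + d^2 = 16^2 + 22^2 = 256 + 484 = 740  ✓
3) values 25, 13, 22 are pairwise distinct  ✓
4) n * j = 16 * 13 = 208  ✓
5) |13 - 25| = 12  ✓
6) values 13 < 16 < 25  ✓
7) f = 25 is odd  ✓
8) f = 25, but 25 is required to differ  ✗
9) n * m = 16 * 16 = 256  ✓

No — constraints 1 and 8 are not satisfied.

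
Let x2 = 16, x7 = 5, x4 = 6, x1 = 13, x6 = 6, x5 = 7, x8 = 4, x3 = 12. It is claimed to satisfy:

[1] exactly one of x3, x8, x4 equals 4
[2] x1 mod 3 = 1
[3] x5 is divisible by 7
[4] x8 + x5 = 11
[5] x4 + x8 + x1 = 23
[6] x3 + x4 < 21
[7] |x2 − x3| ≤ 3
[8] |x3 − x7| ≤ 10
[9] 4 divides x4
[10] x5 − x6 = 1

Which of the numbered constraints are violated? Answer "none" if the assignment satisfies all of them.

The assignment fails constraints 7 and 9.

[1] x3=12, x8=4, x4=6; 1 of them equals 4 — OK.
[2] 13 mod 3 = 1 — OK.
[3] 7 / 7 = 1, so 7 divides 7 — OK.
[4] x8 + x5 = 4 + 7 = 11 — OK.
[5] x4 + x8 + x1 = 6 + 4 + 13 = 23 — OK.
[6] x3 + x4 = 12 + 6 = 18; 18 < 21 — OK.
[7] |16 − 12| = 4; 4 > 3, exceeds bound 3 — violated.
[8] |12 − 5| = 7; 7 ≤ 10 — OK.
[9] 6 = 4×1 + 2, so 4 does not divide 6 — violated.
[10] x5 − x6 = 7 − 6 = 1 — OK.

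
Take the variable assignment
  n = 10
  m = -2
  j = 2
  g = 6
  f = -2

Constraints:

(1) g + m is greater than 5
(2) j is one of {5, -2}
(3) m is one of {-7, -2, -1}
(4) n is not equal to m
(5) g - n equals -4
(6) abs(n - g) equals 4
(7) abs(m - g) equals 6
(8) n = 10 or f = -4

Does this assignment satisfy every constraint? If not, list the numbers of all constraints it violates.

(1) g + m = 6 + (-2) = 4; 4 ≤ 5, bound 5 not met — fails.
(2) j = 2 is not in {5, -2} — fails.
(3) m = -2 is in {-7, -2, -1} — holds.
(4) n = 10, m = -2; distinct — holds.
(5) g - n = 6 - 10 = -4 — holds.
(6) abs(10 - 6) = 4 — holds.
(7) abs(-2 - 6) = 8, not 6 — fails.
(8) n = 10 = 10 (first disjunct) — holds.

No — constraints 1, 2, and 7 are not satisfied.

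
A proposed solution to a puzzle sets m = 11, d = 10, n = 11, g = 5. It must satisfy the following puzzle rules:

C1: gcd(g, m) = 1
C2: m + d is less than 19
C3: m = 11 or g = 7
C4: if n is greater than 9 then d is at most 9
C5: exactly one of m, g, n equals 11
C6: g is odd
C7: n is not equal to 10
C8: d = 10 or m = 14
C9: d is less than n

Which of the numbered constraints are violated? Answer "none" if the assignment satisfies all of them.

C1: gcd(5, 11) = 1  holds
C2: m + d = 11 + 10 = 21; 21 ≥ 19, bound 19 not met  fails
C3: m = 11 = 11 (first disjunct)  holds
C4: n = 11 > 9, so we need d ≤ 9; but d = 10 > 9  fails
C5: m=11, g=5, n=11; 2 of them equal 11, not exactly one  fails
C6: g = 5 is odd  holds
C7: n = 11, and 11 ≠ 10  holds
C8: d = 10 = 10 (first disjunct)  holds
C9: d = 10, n = 11; 10 < 11  holds

No — constraints 2, 4, and 5 are not satisfied.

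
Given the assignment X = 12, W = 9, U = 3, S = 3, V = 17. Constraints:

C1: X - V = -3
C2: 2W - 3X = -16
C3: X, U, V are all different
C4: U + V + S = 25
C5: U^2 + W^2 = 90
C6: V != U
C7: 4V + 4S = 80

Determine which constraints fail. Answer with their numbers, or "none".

No — constraints 1, 2, 4 are not satisfied.

C1: X - V = 12 - 17 = -5, not -3  ✗
C2: 2W - 3X = 2(9) - 3(12) = -18, not -16  ✗
C3: values 12, 3, 17 are pairwise distinct  ✓
C4: U + V + S = 3 + 17 + 3 = 23, not 25  ✗
C5: U^2 + W^2 = 3^2 + 9^2 = 9 + 81 = 90  ✓
C6: V = 17, U = 3; distinct  ✓
C7: 4V + 4S = 4(17) + 4(3) = 80  ✓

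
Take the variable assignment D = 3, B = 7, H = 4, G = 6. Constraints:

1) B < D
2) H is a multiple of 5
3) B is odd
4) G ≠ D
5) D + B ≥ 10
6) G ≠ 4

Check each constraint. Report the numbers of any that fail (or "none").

1) B = 7, D = 3; 7 ≥ 3 (want <)  ✘
2) 4 = 5×0 + 4, so 5 does not divide 4  ✘
3) B = 7 is odd  ✔
4) G = 6, D = 3; distinct  ✔
5) D + B = 3 + 7 = 10; 10 ≥ 10  ✔
6) G = 6, and 6 ≠ 4  ✔

Constraints 1 and 2 do not hold.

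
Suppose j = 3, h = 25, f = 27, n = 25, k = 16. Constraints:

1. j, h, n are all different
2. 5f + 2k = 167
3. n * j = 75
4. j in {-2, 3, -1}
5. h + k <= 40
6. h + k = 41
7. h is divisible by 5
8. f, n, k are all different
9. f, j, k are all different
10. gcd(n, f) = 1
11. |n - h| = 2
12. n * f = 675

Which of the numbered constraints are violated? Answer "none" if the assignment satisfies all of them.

1. h = n = 25, not all different  ✗
2. 5f + 2k = 5(27) + 2(16) = 167  ✓
3. n * j = 25 * 3 = 75  ✓
4. j = 3 is in {-2, 3, -1}  ✓
5. h + k = 25 + 16 = 41; 41 > 40, bound 40 not met  ✗
6. h + k = 25 + 16 = 41  ✓
7. 25 / 5 = 5, so 5 divides 25  ✓
8. values 27, 25, 16 are pairwise distinct  ✓
9. values 27, 3, 16 are pairwise distinct  ✓
10. gcd(25, 27) = 1  ✓
11. |25 - 25| = 0, not 2  ✗
12. n * f = 25 * 27 = 675  ✓

Constraints 1, 5, 11 are violated.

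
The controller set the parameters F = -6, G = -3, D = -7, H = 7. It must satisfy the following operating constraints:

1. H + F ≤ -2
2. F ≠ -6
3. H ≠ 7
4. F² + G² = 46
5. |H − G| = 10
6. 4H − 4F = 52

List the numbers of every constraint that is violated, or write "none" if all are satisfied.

1. H + F = 7 + (-6) = 1; 1 > -2, bound -2 not met — does not hold.
2. F = -6, but -6 is required to differ — does not hold.
3. H = 7, but 7 is required to differ — does not hold.
4. F² + G² = (-6)² + (-3)² = 36 + 9 = 45, not 46 — does not hold.
5. |7 − (-3)| = 10 — holds.
6. 4H − 4F = 4(7) − 4(-6) = 52 — holds.

No — constraints 1, 2, 3, and 4 are not satisfied.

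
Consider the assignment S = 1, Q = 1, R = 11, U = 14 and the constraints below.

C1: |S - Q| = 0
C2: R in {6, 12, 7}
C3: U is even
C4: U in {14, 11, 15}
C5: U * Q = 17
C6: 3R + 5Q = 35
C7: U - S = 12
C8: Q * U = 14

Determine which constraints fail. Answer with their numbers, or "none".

Constraints 2, 5, 6, and 7 do not hold.

C1: |1 - 1| = 0 — satisfied.
C2: R = 11 is not in {6, 12, 7} — violated.
C3: U = 14 is even — satisfied.
C4: U = 14 is in {14, 11, 15} — satisfied.
C5: U * Q = 14 * 1 = 14, not 17 — violated.
C6: 3R + 5Q = 3(11) + 5(1) = 38, not 35 — violated.
C7: U - S = 14 - 1 = 13, not 12 — violated.
C8: Q * U = 1 * 14 = 14 — satisfied.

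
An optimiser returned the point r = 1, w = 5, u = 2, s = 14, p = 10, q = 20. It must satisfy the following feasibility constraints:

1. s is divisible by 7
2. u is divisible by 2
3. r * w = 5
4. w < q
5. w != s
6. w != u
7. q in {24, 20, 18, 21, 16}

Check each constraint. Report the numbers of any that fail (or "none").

None — every constraint holds.

1. 14 / 7 = 2, so 7 divides 14  ✔
2. 2 / 2 = 1, so 2 divides 2  ✔
3. r * w = 1 * 5 = 5  ✔
4. w = 5, q = 20; 5 < 20  ✔
5. w = 5, s = 14; distinct  ✔
6. w = 5, u = 2; distinct  ✔
7. q = 20 is in {24, 20, 18, 21, 16}  ✔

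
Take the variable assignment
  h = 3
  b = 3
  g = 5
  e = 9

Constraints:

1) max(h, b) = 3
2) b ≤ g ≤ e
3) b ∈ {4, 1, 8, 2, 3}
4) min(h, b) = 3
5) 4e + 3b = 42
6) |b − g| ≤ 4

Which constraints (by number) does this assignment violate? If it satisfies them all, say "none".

No — constraint 5 is not satisfied.

1) max(3, 3) = 3 — holds.
2) values 3 ≤ 5 ≤ 9 — holds.
3) b = 3 is in {4, 1, 8, 2, 3} — holds.
4) min(3, 3) = 3 — holds.
5) 4e + 3b = 4(9) + 3(3) = 45, not 42 — fails.
6) |3 − 5| = 2; 2 ≤ 4 — holds.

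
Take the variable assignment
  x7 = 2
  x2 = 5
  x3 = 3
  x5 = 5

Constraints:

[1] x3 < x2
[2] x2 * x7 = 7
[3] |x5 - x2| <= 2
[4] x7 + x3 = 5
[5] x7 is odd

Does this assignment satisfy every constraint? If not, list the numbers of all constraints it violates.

[1] x3 = 3, x2 = 5; 3 < 5 — satisfied.
[2] x2 * x7 = 5 * 2 = 10, not 7 — violated.
[3] |5 - 5| = 0; 0 ≤ 2 — satisfied.
[4] x7 + x3 = 2 + 3 = 5 — satisfied.
[5] x7 = 2 is even — violated.

Constraints 2 and 5 are violated.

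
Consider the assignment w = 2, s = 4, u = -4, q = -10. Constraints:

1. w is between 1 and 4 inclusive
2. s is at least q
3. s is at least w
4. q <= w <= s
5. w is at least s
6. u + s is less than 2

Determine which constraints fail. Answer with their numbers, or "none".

Constraint 5 does not hold.

1. w = 2 lies in [1, 4]  ✔
2. s = 4, q = -10; 4 ≥ -10  ✔
3. s = 4, w = 2; 4 ≥ 2  ✔
4. values -10 <= 2 <= 4  ✔
5. w = 2, s = 4; 2 < 4 (want ≥)  ✘
6. u + s = -4 + 4 = 0; 0 < 2  ✔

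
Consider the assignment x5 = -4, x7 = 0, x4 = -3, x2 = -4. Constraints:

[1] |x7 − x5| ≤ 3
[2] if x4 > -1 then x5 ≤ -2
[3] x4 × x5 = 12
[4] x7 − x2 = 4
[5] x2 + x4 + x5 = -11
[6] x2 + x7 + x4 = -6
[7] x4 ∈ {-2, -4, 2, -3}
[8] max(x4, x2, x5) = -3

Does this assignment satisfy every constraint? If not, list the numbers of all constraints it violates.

[1] |0 − (-4)| = 4; 4 > 3, exceeds bound 3 — does not hold.
[2] x4 = -3, not > -1; antecedent false, conditional vacuously true — holds.
[3] x4 × x5 = -3 × (-4) = 12 — holds.
[4] x7 − x2 = 0 − (-4) = 4 — holds.
[5] x2 + x4 + x5 = -4 + (-3) + (-4) = -11 — holds.
[6] x2 + x7 + x4 = -4 + 0 + (-3) = -7, not -6 — does not hold.
[7] x4 = -3 is in {-2, -4, 2, -3} — holds.
[8] max(-3, -4, -4) = -3 — holds.

The assignment fails constraints 1 and 6.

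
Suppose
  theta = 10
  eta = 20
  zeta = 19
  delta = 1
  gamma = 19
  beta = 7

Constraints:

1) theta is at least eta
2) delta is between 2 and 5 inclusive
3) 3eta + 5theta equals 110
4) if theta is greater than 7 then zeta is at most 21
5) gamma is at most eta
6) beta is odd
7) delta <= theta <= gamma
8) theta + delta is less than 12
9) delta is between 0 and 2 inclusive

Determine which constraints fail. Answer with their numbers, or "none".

1) theta = 10, eta = 20; 10 < 20 (want ≥)  no
2) delta = 1 is outside [2, 5]  no
3) 3eta + 5theta = 3(20) + 5(10) = 110  yes
4) theta = 10 > 7, so we need zeta ≤ 21; zeta = 19 ≤ 21  yes
5) gamma = 19, eta = 20; 19 ≤ 20  yes
6) beta = 7 is odd  yes
7) values 1 <= 10 <= 19  yes
8) theta + delta = 10 + 1 = 11; 11 < 12  yes
9) delta = 1 lies in [0, 2]  yes

Constraints 1 and 2 are violated.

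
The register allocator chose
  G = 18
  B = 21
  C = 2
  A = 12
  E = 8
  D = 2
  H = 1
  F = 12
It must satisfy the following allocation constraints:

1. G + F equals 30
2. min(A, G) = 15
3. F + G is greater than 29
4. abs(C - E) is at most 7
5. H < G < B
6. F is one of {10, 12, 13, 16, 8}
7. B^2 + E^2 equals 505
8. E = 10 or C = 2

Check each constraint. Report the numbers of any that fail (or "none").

1. G + F = 18 + 12 = 30 — satisfied.
2. min(12, 18) = 12, not 15 — violated.
3. F + G = 12 + 18 = 30; 30 > 29 — satisfied.
4. abs(2 - 8) = 6; 6 ≤ 7 — satisfied.
5. values 1 < 18 < 21 — satisfied.
6. F = 12 is in {10, 12, 13, 16, 8} — satisfied.
7. B^2 + E^2 = 21^2 + 8^2 = 441 + 64 = 505 — satisfied.
8. E = 8 ≠ 10, but C = 2 = 2 (second disjunct) — satisfied.

Constraint 2 does not hold.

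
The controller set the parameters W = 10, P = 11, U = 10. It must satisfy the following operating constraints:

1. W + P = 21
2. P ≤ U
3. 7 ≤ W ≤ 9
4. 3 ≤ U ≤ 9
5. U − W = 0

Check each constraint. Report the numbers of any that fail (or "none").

Constraints 2, 3, and 4 do not hold.

1. W + P = 10 + 11 = 21 — holds.
2. P = 11, U = 10; 11 > 10 (want ≤) — does not hold.
3. W = 10 is outside [7, 9] — does not hold.
4. U = 10 is outside [3, 9] — does not hold.
5. U − W = 10 − 10 = 0 — holds.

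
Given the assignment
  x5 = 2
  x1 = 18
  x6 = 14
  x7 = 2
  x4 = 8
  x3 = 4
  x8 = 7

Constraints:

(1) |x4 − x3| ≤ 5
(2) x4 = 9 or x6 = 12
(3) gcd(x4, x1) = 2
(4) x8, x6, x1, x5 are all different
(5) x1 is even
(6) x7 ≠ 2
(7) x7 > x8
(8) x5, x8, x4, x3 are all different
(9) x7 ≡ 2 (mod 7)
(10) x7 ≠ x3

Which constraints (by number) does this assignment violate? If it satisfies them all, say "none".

The assignment fails constraints 2, 6, and 7.

(1) |8 − 4| = 4; 4 ≤ 5 — holds.
(2) x4 = 8 ≠ 9 and x6 = 14 ≠ 12; both disjuncts false — does not hold.
(3) gcd(8, 18) = 2 — holds.
(4) values 7, 14, 18, 2 are pairwise distinct — holds.
(5) x1 = 18 is even — holds.
(6) x7 = 2, but 2 is required to differ — does not hold.
(7) x7 = 2, x8 = 7; 2 ≤ 7 (want >) — does not hold.
(8) values 2, 7, 8, 4 are pairwise distinct — holds.
(9) 2 mod 7 = 2 — holds.
(10) x7 = 2, x3 = 4; distinct — holds.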